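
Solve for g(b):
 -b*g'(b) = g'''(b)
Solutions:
 g(b) = C1 + Integral(C2*airyai(-b) + C3*airybi(-b), b)


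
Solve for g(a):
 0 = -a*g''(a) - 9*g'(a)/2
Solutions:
 g(a) = C1 + C2/a^(7/2)


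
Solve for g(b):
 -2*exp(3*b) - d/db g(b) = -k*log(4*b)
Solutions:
 g(b) = C1 + b*k*log(b) + b*k*(-1 + 2*log(2)) - 2*exp(3*b)/3


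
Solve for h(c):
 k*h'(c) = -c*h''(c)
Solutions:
 h(c) = C1 + c^(1 - re(k))*(C2*sin(log(c)*Abs(im(k))) + C3*cos(log(c)*im(k)))


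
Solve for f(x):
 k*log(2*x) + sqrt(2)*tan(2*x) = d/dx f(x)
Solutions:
 f(x) = C1 + k*x*(log(x) - 1) + k*x*log(2) - sqrt(2)*log(cos(2*x))/2


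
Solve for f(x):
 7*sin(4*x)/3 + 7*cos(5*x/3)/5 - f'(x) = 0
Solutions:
 f(x) = C1 + 21*sin(5*x/3)/25 - 7*cos(4*x)/12


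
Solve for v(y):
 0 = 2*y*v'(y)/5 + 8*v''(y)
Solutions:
 v(y) = C1 + C2*erf(sqrt(10)*y/20)


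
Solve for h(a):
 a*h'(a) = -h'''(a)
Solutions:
 h(a) = C1 + Integral(C2*airyai(-a) + C3*airybi(-a), a)


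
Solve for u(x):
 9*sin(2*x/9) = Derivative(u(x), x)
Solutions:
 u(x) = C1 - 81*cos(2*x/9)/2


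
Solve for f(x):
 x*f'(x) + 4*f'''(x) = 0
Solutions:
 f(x) = C1 + Integral(C2*airyai(-2^(1/3)*x/2) + C3*airybi(-2^(1/3)*x/2), x)


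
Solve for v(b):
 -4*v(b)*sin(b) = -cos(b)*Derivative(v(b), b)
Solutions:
 v(b) = C1/cos(b)^4


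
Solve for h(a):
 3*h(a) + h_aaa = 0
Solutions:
 h(a) = C3*exp(-3^(1/3)*a) + (C1*sin(3^(5/6)*a/2) + C2*cos(3^(5/6)*a/2))*exp(3^(1/3)*a/2)


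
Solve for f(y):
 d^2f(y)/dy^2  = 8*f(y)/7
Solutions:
 f(y) = C1*exp(-2*sqrt(14)*y/7) + C2*exp(2*sqrt(14)*y/7)


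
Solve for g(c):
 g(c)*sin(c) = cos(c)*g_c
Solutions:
 g(c) = C1/cos(c)


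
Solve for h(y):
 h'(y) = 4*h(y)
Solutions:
 h(y) = C1*exp(4*y)


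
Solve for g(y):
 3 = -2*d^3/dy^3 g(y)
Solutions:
 g(y) = C1 + C2*y + C3*y^2 - y^3/4


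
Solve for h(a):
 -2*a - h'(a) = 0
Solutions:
 h(a) = C1 - a^2


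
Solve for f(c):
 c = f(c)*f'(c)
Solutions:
 f(c) = -sqrt(C1 + c^2)
 f(c) = sqrt(C1 + c^2)


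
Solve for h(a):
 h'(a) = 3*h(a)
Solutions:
 h(a) = C1*exp(3*a)


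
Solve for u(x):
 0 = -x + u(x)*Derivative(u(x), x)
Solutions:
 u(x) = -sqrt(C1 + x^2)
 u(x) = sqrt(C1 + x^2)


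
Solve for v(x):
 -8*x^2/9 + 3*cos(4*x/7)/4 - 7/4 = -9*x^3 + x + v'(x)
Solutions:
 v(x) = C1 + 9*x^4/4 - 8*x^3/27 - x^2/2 - 7*x/4 + 21*sin(4*x/7)/16


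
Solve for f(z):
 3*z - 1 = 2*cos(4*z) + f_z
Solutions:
 f(z) = C1 + 3*z^2/2 - z - sin(4*z)/2


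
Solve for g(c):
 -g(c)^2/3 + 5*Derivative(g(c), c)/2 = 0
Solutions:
 g(c) = -15/(C1 + 2*c)


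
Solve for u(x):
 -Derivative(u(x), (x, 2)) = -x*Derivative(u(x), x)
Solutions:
 u(x) = C1 + C2*erfi(sqrt(2)*x/2)


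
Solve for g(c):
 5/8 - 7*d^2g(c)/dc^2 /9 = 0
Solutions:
 g(c) = C1 + C2*c + 45*c^2/112


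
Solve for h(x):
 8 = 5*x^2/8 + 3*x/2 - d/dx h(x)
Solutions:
 h(x) = C1 + 5*x^3/24 + 3*x^2/4 - 8*x


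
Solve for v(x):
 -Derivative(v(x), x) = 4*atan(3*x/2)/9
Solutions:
 v(x) = C1 - 4*x*atan(3*x/2)/9 + 4*log(9*x^2 + 4)/27


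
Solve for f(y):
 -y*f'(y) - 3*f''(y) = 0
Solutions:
 f(y) = C1 + C2*erf(sqrt(6)*y/6)


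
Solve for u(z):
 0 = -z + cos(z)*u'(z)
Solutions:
 u(z) = C1 + Integral(z/cos(z), z)


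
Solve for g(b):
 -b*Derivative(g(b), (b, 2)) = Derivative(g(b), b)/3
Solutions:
 g(b) = C1 + C2*b^(2/3)


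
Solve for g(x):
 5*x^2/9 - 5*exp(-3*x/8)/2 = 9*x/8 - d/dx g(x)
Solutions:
 g(x) = C1 - 5*x^3/27 + 9*x^2/16 - 20*exp(-3*x/8)/3


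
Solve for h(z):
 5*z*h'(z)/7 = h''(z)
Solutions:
 h(z) = C1 + C2*erfi(sqrt(70)*z/14)


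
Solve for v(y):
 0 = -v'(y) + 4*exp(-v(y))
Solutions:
 v(y) = log(C1 + 4*y)


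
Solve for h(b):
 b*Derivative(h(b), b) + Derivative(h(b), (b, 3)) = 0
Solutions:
 h(b) = C1 + Integral(C2*airyai(-b) + C3*airybi(-b), b)


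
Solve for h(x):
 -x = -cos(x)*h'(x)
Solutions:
 h(x) = C1 + Integral(x/cos(x), x)


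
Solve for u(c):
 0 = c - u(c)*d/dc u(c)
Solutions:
 u(c) = -sqrt(C1 + c^2)
 u(c) = sqrt(C1 + c^2)


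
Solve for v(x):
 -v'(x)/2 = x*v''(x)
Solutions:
 v(x) = C1 + C2*sqrt(x)


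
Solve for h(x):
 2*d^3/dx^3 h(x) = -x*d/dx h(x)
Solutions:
 h(x) = C1 + Integral(C2*airyai(-2^(2/3)*x/2) + C3*airybi(-2^(2/3)*x/2), x)


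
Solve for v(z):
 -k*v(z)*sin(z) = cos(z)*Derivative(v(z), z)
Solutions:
 v(z) = C1*exp(k*log(cos(z)))


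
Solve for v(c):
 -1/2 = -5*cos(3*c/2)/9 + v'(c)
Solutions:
 v(c) = C1 - c/2 + 10*sin(3*c/2)/27


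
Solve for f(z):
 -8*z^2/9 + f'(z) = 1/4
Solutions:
 f(z) = C1 + 8*z^3/27 + z/4


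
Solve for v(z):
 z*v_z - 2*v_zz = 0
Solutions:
 v(z) = C1 + C2*erfi(z/2)


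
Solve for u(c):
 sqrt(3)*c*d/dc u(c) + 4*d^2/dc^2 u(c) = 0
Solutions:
 u(c) = C1 + C2*erf(sqrt(2)*3^(1/4)*c/4)


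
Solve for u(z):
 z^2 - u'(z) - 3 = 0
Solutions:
 u(z) = C1 + z^3/3 - 3*z


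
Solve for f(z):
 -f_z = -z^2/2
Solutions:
 f(z) = C1 + z^3/6


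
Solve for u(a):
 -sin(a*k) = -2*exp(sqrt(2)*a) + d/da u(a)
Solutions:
 u(a) = C1 + sqrt(2)*exp(sqrt(2)*a) + cos(a*k)/k


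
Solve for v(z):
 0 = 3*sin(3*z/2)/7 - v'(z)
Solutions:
 v(z) = C1 - 2*cos(3*z/2)/7


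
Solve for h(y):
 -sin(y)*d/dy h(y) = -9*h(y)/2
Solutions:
 h(y) = C1*(cos(y) - 1)^(1/4)*(cos(y)^2 - 2*cos(y) + 1)/((cos(y) + 1)^(1/4)*(cos(y)^2 + 2*cos(y) + 1))


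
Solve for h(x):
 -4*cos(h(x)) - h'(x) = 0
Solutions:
 h(x) = pi - asin((C1 + exp(8*x))/(C1 - exp(8*x)))
 h(x) = asin((C1 + exp(8*x))/(C1 - exp(8*x)))


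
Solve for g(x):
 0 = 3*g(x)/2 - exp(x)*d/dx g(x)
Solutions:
 g(x) = C1*exp(-3*exp(-x)/2)


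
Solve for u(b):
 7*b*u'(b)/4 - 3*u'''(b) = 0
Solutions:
 u(b) = C1 + Integral(C2*airyai(126^(1/3)*b/6) + C3*airybi(126^(1/3)*b/6), b)


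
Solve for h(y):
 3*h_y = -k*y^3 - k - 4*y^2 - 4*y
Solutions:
 h(y) = C1 - k*y^4/12 - k*y/3 - 4*y^3/9 - 2*y^2/3


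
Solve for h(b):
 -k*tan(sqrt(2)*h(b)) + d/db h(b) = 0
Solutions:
 h(b) = sqrt(2)*(pi - asin(C1*exp(sqrt(2)*b*k)))/2
 h(b) = sqrt(2)*asin(C1*exp(sqrt(2)*b*k))/2


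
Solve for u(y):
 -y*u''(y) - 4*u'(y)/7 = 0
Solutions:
 u(y) = C1 + C2*y^(3/7)


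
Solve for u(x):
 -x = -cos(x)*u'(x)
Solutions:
 u(x) = C1 + Integral(x/cos(x), x)


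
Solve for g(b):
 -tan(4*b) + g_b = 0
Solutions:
 g(b) = C1 - log(cos(4*b))/4


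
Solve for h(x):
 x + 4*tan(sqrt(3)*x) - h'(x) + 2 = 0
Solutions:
 h(x) = C1 + x^2/2 + 2*x - 4*sqrt(3)*log(cos(sqrt(3)*x))/3


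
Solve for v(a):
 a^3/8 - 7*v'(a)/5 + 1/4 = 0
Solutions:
 v(a) = C1 + 5*a^4/224 + 5*a/28


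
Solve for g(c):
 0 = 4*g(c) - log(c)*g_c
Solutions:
 g(c) = C1*exp(4*li(c))


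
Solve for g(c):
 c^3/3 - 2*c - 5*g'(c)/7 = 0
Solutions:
 g(c) = C1 + 7*c^4/60 - 7*c^2/5


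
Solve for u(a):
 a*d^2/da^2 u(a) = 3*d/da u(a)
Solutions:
 u(a) = C1 + C2*a^4


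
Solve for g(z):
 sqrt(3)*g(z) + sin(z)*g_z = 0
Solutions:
 g(z) = C1*(cos(z) + 1)^(sqrt(3)/2)/(cos(z) - 1)^(sqrt(3)/2)


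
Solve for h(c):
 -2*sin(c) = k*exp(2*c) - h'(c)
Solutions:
 h(c) = C1 + k*exp(2*c)/2 - 2*cos(c)


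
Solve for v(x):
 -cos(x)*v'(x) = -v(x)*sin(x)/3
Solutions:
 v(x) = C1/cos(x)^(1/3)


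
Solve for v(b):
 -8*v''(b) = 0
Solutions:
 v(b) = C1 + C2*b


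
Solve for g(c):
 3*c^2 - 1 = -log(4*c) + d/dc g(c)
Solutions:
 g(c) = C1 + c^3 + c*log(c) - 2*c + c*log(4)


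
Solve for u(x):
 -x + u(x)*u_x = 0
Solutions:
 u(x) = -sqrt(C1 + x^2)
 u(x) = sqrt(C1 + x^2)


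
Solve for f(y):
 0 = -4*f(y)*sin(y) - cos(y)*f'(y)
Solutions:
 f(y) = C1*cos(y)^4


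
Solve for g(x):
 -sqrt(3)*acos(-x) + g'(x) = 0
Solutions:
 g(x) = C1 + sqrt(3)*(x*acos(-x) + sqrt(1 - x^2))


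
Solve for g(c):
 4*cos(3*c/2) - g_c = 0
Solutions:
 g(c) = C1 + 8*sin(3*c/2)/3


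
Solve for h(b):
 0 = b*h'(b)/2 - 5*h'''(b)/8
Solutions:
 h(b) = C1 + Integral(C2*airyai(10^(2/3)*b/5) + C3*airybi(10^(2/3)*b/5), b)


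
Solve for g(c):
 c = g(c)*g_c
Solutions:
 g(c) = -sqrt(C1 + c^2)
 g(c) = sqrt(C1 + c^2)


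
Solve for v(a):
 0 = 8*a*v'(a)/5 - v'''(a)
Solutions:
 v(a) = C1 + Integral(C2*airyai(2*5^(2/3)*a/5) + C3*airybi(2*5^(2/3)*a/5), a)


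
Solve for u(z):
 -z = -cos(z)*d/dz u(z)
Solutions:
 u(z) = C1 + Integral(z/cos(z), z)


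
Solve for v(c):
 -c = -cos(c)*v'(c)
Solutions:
 v(c) = C1 + Integral(c/cos(c), c)


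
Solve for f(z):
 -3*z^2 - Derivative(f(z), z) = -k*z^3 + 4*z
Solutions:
 f(z) = C1 + k*z^4/4 - z^3 - 2*z^2


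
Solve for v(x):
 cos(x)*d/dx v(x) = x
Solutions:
 v(x) = C1 + Integral(x/cos(x), x)


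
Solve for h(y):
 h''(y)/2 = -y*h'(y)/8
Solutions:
 h(y) = C1 + C2*erf(sqrt(2)*y/4)


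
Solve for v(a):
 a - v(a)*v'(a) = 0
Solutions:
 v(a) = -sqrt(C1 + a^2)
 v(a) = sqrt(C1 + a^2)


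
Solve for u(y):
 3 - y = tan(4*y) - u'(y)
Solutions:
 u(y) = C1 + y^2/2 - 3*y - log(cos(4*y))/4


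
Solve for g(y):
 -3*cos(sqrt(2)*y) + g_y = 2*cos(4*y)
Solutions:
 g(y) = C1 + sin(4*y)/2 + 3*sqrt(2)*sin(sqrt(2)*y)/2


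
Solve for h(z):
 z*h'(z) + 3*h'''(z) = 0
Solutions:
 h(z) = C1 + Integral(C2*airyai(-3^(2/3)*z/3) + C3*airybi(-3^(2/3)*z/3), z)


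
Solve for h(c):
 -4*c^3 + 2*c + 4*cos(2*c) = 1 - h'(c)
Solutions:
 h(c) = C1 + c^4 - c^2 + c - 2*sin(2*c)


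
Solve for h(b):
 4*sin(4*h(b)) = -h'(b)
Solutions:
 h(b) = -acos((-C1 - exp(32*b))/(C1 - exp(32*b)))/4 + pi/2
 h(b) = acos((-C1 - exp(32*b))/(C1 - exp(32*b)))/4


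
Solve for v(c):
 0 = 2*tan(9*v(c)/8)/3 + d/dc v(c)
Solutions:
 v(c) = -8*asin(C1*exp(-3*c/4))/9 + 8*pi/9
 v(c) = 8*asin(C1*exp(-3*c/4))/9


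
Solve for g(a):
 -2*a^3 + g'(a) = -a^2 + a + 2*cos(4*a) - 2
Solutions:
 g(a) = C1 + a^4/2 - a^3/3 + a^2/2 - 2*a + sin(4*a)/2


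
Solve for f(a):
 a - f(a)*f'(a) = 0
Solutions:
 f(a) = -sqrt(C1 + a^2)
 f(a) = sqrt(C1 + a^2)


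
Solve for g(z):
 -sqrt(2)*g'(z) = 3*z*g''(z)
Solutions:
 g(z) = C1 + C2*z^(1 - sqrt(2)/3)


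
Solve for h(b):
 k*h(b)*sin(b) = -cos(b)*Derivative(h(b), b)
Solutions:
 h(b) = C1*exp(k*log(cos(b)))


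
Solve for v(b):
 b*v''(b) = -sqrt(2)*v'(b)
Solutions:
 v(b) = C1 + C2*b^(1 - sqrt(2))


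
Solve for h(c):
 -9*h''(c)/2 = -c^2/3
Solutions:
 h(c) = C1 + C2*c + c^4/162


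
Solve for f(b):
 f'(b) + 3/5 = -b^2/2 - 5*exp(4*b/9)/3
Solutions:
 f(b) = C1 - b^3/6 - 3*b/5 - 15*exp(4*b/9)/4


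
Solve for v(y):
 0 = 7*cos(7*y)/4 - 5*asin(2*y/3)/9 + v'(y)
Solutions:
 v(y) = C1 + 5*y*asin(2*y/3)/9 + 5*sqrt(9 - 4*y^2)/18 - sin(7*y)/4


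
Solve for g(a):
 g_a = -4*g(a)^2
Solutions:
 g(a) = 1/(C1 + 4*a)


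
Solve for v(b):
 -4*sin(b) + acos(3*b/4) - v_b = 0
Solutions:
 v(b) = C1 + b*acos(3*b/4) - sqrt(16 - 9*b^2)/3 + 4*cos(b)


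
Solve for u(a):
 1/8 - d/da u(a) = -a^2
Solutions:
 u(a) = C1 + a^3/3 + a/8


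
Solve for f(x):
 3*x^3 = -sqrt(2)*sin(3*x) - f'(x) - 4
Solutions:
 f(x) = C1 - 3*x^4/4 - 4*x + sqrt(2)*cos(3*x)/3


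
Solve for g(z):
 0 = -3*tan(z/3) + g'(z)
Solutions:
 g(z) = C1 - 9*log(cos(z/3))


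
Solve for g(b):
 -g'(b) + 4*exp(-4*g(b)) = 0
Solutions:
 g(b) = log(-I*(C1 + 16*b)^(1/4))
 g(b) = log(I*(C1 + 16*b)^(1/4))
 g(b) = log(-(C1 + 16*b)^(1/4))
 g(b) = log(C1 + 16*b)/4


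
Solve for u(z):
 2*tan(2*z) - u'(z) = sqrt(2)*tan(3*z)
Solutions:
 u(z) = C1 - log(cos(2*z)) + sqrt(2)*log(cos(3*z))/3


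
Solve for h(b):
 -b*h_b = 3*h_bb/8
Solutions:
 h(b) = C1 + C2*erf(2*sqrt(3)*b/3)


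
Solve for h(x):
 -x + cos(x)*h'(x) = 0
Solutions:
 h(x) = C1 + Integral(x/cos(x), x)


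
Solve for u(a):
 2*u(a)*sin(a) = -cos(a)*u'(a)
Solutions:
 u(a) = C1*cos(a)^2


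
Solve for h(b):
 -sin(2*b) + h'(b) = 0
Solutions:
 h(b) = C1 - cos(2*b)/2


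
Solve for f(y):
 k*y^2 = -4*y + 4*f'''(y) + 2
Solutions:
 f(y) = C1 + C2*y + C3*y^2 + k*y^5/240 + y^4/24 - y^3/12


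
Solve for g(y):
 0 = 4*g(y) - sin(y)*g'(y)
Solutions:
 g(y) = C1*(cos(y)^2 - 2*cos(y) + 1)/(cos(y)^2 + 2*cos(y) + 1)


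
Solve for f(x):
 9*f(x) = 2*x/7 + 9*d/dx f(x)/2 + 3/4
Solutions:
 f(x) = C1*exp(2*x) + 2*x/63 + 25/252


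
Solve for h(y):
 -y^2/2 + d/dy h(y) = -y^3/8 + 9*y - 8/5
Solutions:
 h(y) = C1 - y^4/32 + y^3/6 + 9*y^2/2 - 8*y/5


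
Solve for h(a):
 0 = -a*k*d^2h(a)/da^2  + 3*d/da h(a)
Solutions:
 h(a) = C1 + a^(((re(k) + 3)*re(k) + im(k)^2)/(re(k)^2 + im(k)^2))*(C2*sin(3*log(a)*Abs(im(k))/(re(k)^2 + im(k)^2)) + C3*cos(3*log(a)*im(k)/(re(k)^2 + im(k)^2)))


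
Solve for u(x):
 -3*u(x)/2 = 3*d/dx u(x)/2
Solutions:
 u(x) = C1*exp(-x)


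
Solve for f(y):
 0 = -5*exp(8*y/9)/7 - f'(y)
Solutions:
 f(y) = C1 - 45*exp(8*y/9)/56


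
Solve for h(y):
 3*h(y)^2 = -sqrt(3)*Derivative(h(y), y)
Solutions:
 h(y) = 1/(C1 + sqrt(3)*y)


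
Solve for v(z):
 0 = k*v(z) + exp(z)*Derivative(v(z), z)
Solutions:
 v(z) = C1*exp(k*exp(-z))


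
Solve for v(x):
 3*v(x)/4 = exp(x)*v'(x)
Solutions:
 v(x) = C1*exp(-3*exp(-x)/4)


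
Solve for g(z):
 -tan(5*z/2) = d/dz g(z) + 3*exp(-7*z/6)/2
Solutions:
 g(z) = C1 - log(tan(5*z/2)^2 + 1)/5 + 9*exp(-7*z/6)/7


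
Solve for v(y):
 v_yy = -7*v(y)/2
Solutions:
 v(y) = C1*sin(sqrt(14)*y/2) + C2*cos(sqrt(14)*y/2)


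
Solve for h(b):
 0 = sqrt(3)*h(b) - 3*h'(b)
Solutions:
 h(b) = C1*exp(sqrt(3)*b/3)


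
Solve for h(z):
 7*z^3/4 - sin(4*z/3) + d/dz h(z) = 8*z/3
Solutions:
 h(z) = C1 - 7*z^4/16 + 4*z^2/3 - 3*cos(4*z/3)/4


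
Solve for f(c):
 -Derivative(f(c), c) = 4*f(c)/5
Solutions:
 f(c) = C1*exp(-4*c/5)


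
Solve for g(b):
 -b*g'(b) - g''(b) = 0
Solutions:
 g(b) = C1 + C2*erf(sqrt(2)*b/2)


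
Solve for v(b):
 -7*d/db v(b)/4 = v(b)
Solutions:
 v(b) = C1*exp(-4*b/7)


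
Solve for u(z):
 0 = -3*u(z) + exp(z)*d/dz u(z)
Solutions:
 u(z) = C1*exp(-3*exp(-z))


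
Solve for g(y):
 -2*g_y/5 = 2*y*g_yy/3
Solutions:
 g(y) = C1 + C2*y^(2/5)


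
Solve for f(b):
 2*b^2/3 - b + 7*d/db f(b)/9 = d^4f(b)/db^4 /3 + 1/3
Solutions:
 f(b) = C1 + C4*exp(3^(2/3)*7^(1/3)*b/3) - 2*b^3/7 + 9*b^2/14 + 3*b/7 + (C2*sin(3^(1/6)*7^(1/3)*b/2) + C3*cos(3^(1/6)*7^(1/3)*b/2))*exp(-3^(2/3)*7^(1/3)*b/6)


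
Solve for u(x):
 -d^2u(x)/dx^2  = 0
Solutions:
 u(x) = C1 + C2*x


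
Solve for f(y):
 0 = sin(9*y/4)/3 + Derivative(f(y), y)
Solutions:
 f(y) = C1 + 4*cos(9*y/4)/27


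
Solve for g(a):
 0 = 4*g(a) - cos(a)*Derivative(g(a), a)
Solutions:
 g(a) = C1*(sin(a)^2 + 2*sin(a) + 1)/(sin(a)^2 - 2*sin(a) + 1)


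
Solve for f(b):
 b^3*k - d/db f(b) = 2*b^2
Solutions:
 f(b) = C1 + b^4*k/4 - 2*b^3/3


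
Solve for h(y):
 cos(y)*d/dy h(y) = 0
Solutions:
 h(y) = C1


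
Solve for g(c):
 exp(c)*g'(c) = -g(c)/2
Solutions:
 g(c) = C1*exp(exp(-c)/2)


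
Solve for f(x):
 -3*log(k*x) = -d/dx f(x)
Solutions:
 f(x) = C1 + 3*x*log(k*x) - 3*x


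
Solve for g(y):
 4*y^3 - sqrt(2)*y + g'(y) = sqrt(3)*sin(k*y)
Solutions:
 g(y) = C1 - y^4 + sqrt(2)*y^2/2 - sqrt(3)*cos(k*y)/k


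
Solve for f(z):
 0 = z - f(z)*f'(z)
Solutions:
 f(z) = -sqrt(C1 + z^2)
 f(z) = sqrt(C1 + z^2)


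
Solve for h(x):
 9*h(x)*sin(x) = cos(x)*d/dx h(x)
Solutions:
 h(x) = C1/cos(x)^9


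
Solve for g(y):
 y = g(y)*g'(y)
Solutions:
 g(y) = -sqrt(C1 + y^2)
 g(y) = sqrt(C1 + y^2)


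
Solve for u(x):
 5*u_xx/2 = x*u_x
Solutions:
 u(x) = C1 + C2*erfi(sqrt(5)*x/5)


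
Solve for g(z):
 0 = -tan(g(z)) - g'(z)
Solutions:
 g(z) = pi - asin(C1*exp(-z))
 g(z) = asin(C1*exp(-z))


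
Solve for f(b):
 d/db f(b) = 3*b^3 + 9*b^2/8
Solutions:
 f(b) = C1 + 3*b^4/4 + 3*b^3/8


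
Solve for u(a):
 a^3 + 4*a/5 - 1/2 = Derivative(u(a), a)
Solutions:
 u(a) = C1 + a^4/4 + 2*a^2/5 - a/2


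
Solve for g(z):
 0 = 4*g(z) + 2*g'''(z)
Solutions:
 g(z) = C3*exp(-2^(1/3)*z) + (C1*sin(2^(1/3)*sqrt(3)*z/2) + C2*cos(2^(1/3)*sqrt(3)*z/2))*exp(2^(1/3)*z/2)


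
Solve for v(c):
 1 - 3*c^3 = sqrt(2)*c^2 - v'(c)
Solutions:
 v(c) = C1 + 3*c^4/4 + sqrt(2)*c^3/3 - c


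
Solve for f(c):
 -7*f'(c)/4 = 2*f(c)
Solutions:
 f(c) = C1*exp(-8*c/7)


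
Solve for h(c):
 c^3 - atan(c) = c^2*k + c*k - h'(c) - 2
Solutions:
 h(c) = C1 - c^4/4 + c^3*k/3 + c^2*k/2 + c*atan(c) - 2*c - log(c^2 + 1)/2


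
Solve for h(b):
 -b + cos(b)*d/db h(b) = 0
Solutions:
 h(b) = C1 + Integral(b/cos(b), b)


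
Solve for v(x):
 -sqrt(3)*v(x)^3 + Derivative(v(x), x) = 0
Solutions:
 v(x) = -sqrt(2)*sqrt(-1/(C1 + sqrt(3)*x))/2
 v(x) = sqrt(2)*sqrt(-1/(C1 + sqrt(3)*x))/2


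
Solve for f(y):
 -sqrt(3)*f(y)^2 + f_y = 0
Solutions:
 f(y) = -1/(C1 + sqrt(3)*y)


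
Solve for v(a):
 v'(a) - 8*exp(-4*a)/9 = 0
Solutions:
 v(a) = C1 - 2*exp(-4*a)/9


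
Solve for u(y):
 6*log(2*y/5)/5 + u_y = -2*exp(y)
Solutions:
 u(y) = C1 - 6*y*log(y)/5 + 6*y*(-log(2) + 1 + log(5))/5 - 2*exp(y)


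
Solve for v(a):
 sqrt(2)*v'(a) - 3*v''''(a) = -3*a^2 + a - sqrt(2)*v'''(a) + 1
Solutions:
 v(a) = C1 + C2*exp(a*(-2^(2/3)*(9*sqrt(1506) + 247*sqrt(2))^(1/3) - 4*2^(1/3)/(9*sqrt(1506) + 247*sqrt(2))^(1/3) + 4*sqrt(2))/36)*sin(2^(1/3)*sqrt(3)*a*(-2^(1/3)*(9*sqrt(1506) + 247*sqrt(2))^(1/3) + 4/(9*sqrt(1506) + 247*sqrt(2))^(1/3))/36) + C3*exp(a*(-2^(2/3)*(9*sqrt(1506) + 247*sqrt(2))^(1/3) - 4*2^(1/3)/(9*sqrt(1506) + 247*sqrt(2))^(1/3) + 4*sqrt(2))/36)*cos(2^(1/3)*sqrt(3)*a*(-2^(1/3)*(9*sqrt(1506) + 247*sqrt(2))^(1/3) + 4/(9*sqrt(1506) + 247*sqrt(2))^(1/3))/36) + C4*exp(a*(4*2^(1/3)/(9*sqrt(1506) + 247*sqrt(2))^(1/3) + 2*sqrt(2) + 2^(2/3)*(9*sqrt(1506) + 247*sqrt(2))^(1/3))/18) - sqrt(2)*a^3/2 + sqrt(2)*a^2/4 + 7*sqrt(2)*a/2


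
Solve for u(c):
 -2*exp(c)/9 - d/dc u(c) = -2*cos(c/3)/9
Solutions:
 u(c) = C1 - 2*exp(c)/9 + 2*sin(c/3)/3


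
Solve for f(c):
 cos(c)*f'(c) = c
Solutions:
 f(c) = C1 + Integral(c/cos(c), c)


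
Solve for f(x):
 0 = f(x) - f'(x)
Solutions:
 f(x) = C1*exp(x)


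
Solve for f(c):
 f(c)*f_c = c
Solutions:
 f(c) = -sqrt(C1 + c^2)
 f(c) = sqrt(C1 + c^2)


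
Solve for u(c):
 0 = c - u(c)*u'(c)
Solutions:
 u(c) = -sqrt(C1 + c^2)
 u(c) = sqrt(C1 + c^2)


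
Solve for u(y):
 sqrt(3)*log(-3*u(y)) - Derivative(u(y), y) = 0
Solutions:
 -sqrt(3)*Integral(1/(log(-_y) + log(3)), (_y, u(y)))/3 = C1 - y


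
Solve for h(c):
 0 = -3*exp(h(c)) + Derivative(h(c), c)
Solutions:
 h(c) = log(-1/(C1 + 3*c))


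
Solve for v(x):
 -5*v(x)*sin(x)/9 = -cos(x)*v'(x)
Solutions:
 v(x) = C1/cos(x)^(5/9)


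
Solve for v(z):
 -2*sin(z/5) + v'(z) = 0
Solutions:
 v(z) = C1 - 10*cos(z/5)


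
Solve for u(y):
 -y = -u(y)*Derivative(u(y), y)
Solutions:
 u(y) = -sqrt(C1 + y^2)
 u(y) = sqrt(C1 + y^2)


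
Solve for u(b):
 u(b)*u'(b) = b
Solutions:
 u(b) = -sqrt(C1 + b^2)
 u(b) = sqrt(C1 + b^2)


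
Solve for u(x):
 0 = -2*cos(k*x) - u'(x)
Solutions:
 u(x) = C1 - 2*sin(k*x)/k


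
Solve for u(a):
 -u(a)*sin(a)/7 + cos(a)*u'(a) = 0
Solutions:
 u(a) = C1/cos(a)^(1/7)


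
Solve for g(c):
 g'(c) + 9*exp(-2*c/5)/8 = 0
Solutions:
 g(c) = C1 + 45*exp(-2*c/5)/16


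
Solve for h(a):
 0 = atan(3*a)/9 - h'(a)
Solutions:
 h(a) = C1 + a*atan(3*a)/9 - log(9*a^2 + 1)/54


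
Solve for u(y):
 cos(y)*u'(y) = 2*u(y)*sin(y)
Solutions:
 u(y) = C1/cos(y)^2


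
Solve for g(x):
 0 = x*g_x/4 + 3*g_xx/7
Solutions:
 g(x) = C1 + C2*erf(sqrt(42)*x/12)


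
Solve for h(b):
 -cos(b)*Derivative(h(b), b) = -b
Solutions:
 h(b) = C1 + Integral(b/cos(b), b)


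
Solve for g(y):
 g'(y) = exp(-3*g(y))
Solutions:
 g(y) = log(C1 + 3*y)/3
 g(y) = log((-3^(1/3) - 3^(5/6)*I)*(C1 + y)^(1/3)/2)
 g(y) = log((-3^(1/3) + 3^(5/6)*I)*(C1 + y)^(1/3)/2)


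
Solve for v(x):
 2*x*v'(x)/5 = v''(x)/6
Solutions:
 v(x) = C1 + C2*erfi(sqrt(30)*x/5)


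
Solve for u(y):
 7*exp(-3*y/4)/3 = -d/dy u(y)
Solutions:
 u(y) = C1 + 28*exp(-3*y/4)/9


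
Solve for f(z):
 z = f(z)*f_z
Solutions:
 f(z) = -sqrt(C1 + z^2)
 f(z) = sqrt(C1 + z^2)


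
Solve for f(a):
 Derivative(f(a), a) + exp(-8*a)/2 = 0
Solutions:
 f(a) = C1 + exp(-8*a)/16


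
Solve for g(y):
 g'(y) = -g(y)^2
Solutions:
 g(y) = 1/(C1 + y)


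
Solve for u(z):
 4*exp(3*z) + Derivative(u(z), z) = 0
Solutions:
 u(z) = C1 - 4*exp(3*z)/3


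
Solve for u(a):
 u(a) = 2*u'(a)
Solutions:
 u(a) = C1*exp(a/2)


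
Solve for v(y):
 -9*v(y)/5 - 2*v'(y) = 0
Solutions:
 v(y) = C1*exp(-9*y/10)


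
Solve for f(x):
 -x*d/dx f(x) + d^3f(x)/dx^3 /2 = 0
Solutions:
 f(x) = C1 + Integral(C2*airyai(2^(1/3)*x) + C3*airybi(2^(1/3)*x), x)


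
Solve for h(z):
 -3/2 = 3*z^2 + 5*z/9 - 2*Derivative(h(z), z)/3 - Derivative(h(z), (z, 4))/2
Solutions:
 h(z) = C1 + C4*exp(-6^(2/3)*z/3) + 3*z^3/2 + 5*z^2/12 + 9*z/4 + (C2*sin(2^(2/3)*3^(1/6)*z/2) + C3*cos(2^(2/3)*3^(1/6)*z/2))*exp(6^(2/3)*z/6)


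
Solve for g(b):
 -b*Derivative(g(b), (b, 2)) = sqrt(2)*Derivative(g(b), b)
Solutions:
 g(b) = C1 + C2*b^(1 - sqrt(2))


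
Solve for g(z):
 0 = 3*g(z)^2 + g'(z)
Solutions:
 g(z) = 1/(C1 + 3*z)


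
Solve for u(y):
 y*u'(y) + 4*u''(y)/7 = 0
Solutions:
 u(y) = C1 + C2*erf(sqrt(14)*y/4)


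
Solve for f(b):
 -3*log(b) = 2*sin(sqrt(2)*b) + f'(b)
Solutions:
 f(b) = C1 - 3*b*log(b) + 3*b + sqrt(2)*cos(sqrt(2)*b)


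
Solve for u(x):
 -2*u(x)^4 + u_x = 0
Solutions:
 u(x) = (-1/(C1 + 6*x))^(1/3)
 u(x) = (-1/(C1 + 2*x))^(1/3)*(-3^(2/3) - 3*3^(1/6)*I)/6
 u(x) = (-1/(C1 + 2*x))^(1/3)*(-3^(2/3) + 3*3^(1/6)*I)/6


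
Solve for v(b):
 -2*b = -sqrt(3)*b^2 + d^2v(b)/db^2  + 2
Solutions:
 v(b) = C1 + C2*b + sqrt(3)*b^4/12 - b^3/3 - b^2


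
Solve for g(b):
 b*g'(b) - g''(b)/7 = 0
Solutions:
 g(b) = C1 + C2*erfi(sqrt(14)*b/2)


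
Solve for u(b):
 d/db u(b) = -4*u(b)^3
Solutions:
 u(b) = -sqrt(2)*sqrt(-1/(C1 - 4*b))/2
 u(b) = sqrt(2)*sqrt(-1/(C1 - 4*b))/2


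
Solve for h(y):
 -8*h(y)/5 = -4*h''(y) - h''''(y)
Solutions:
 h(y) = C1*exp(-y*sqrt(-2 + 2*sqrt(35)/5)) + C2*exp(y*sqrt(-2 + 2*sqrt(35)/5)) + C3*sin(y*sqrt(2 + 2*sqrt(35)/5)) + C4*cos(y*sqrt(2 + 2*sqrt(35)/5))


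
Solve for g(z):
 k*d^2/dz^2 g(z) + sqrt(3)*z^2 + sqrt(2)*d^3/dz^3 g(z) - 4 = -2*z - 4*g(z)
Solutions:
 g(z) = C1*exp(-z*(2^(5/6)*k^2/(2*(k^3/4 + sqrt(-k^6 + (k^3 + 108)^2)/4 + 27)^(1/3)) + sqrt(2)*k + 2*2^(1/6)*(k^3/4 + sqrt(-k^6 + (k^3 + 108)^2)/4 + 27)^(1/3))/6) + C2*exp(z*(-2^(5/6)*k^2/((-1 + sqrt(3)*I)*(k^3/4 + sqrt(-k^6 + (k^3 + 108)^2)/4 + 27)^(1/3)) - sqrt(2)*k + 2^(1/6)*(k^3/4 + sqrt(-k^6 + (k^3 + 108)^2)/4 + 27)^(1/3) - 2^(1/6)*sqrt(3)*I*(k^3/4 + sqrt(-k^6 + (k^3 + 108)^2)/4 + 27)^(1/3))/6) + C3*exp(z*(2^(5/6)*k^2/((1 + sqrt(3)*I)*(k^3/4 + sqrt(-k^6 + (k^3 + 108)^2)/4 + 27)^(1/3)) - sqrt(2)*k + 2^(1/6)*(k^3/4 + sqrt(-k^6 + (k^3 + 108)^2)/4 + 27)^(1/3) + 2^(1/6)*sqrt(3)*I*(k^3/4 + sqrt(-k^6 + (k^3 + 108)^2)/4 + 27)^(1/3))/6) + sqrt(3)*k/8 - sqrt(3)*z^2/4 - z/2 + 1


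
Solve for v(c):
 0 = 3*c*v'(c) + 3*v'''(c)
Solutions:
 v(c) = C1 + Integral(C2*airyai(-c) + C3*airybi(-c), c)


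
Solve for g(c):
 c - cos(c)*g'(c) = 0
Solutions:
 g(c) = C1 + Integral(c/cos(c), c)


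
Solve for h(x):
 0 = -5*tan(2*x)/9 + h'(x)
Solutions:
 h(x) = C1 - 5*log(cos(2*x))/18


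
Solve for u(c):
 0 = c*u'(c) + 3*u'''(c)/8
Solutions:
 u(c) = C1 + Integral(C2*airyai(-2*3^(2/3)*c/3) + C3*airybi(-2*3^(2/3)*c/3), c)


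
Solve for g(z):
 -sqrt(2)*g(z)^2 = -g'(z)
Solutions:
 g(z) = -1/(C1 + sqrt(2)*z)


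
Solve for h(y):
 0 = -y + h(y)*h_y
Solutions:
 h(y) = -sqrt(C1 + y^2)
 h(y) = sqrt(C1 + y^2)


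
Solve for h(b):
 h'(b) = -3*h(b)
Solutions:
 h(b) = C1*exp(-3*b)


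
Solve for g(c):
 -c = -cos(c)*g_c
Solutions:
 g(c) = C1 + Integral(c/cos(c), c)


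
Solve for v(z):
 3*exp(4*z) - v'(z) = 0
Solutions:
 v(z) = C1 + 3*exp(4*z)/4


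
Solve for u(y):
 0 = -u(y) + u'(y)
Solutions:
 u(y) = C1*exp(y)


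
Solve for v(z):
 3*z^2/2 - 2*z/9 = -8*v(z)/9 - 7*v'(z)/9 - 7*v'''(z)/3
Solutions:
 v(z) = C1*exp(7^(1/3)*z*(-7/(36 + sqrt(1345))^(1/3) + 7^(1/3)*(36 + sqrt(1345))^(1/3))/42)*sin(sqrt(3)*7^(1/3)*z*(7/(36 + sqrt(1345))^(1/3) + 7^(1/3)*(36 + sqrt(1345))^(1/3))/42) + C2*exp(7^(1/3)*z*(-7/(36 + sqrt(1345))^(1/3) + 7^(1/3)*(36 + sqrt(1345))^(1/3))/42)*cos(sqrt(3)*7^(1/3)*z*(7/(36 + sqrt(1345))^(1/3) + 7^(1/3)*(36 + sqrt(1345))^(1/3))/42) + C3*exp(-7^(1/3)*z*(-7/(36 + sqrt(1345))^(1/3) + 7^(1/3)*(36 + sqrt(1345))^(1/3))/21) - 27*z^2/16 + 205*z/64 - 1435/512


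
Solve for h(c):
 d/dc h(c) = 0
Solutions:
 h(c) = C1


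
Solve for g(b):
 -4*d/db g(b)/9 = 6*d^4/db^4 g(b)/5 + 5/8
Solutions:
 g(b) = C1 + C4*exp(-10^(1/3)*b/3) - 45*b/32 + (C2*sin(10^(1/3)*sqrt(3)*b/6) + C3*cos(10^(1/3)*sqrt(3)*b/6))*exp(10^(1/3)*b/6)


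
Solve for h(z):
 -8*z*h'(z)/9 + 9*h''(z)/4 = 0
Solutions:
 h(z) = C1 + C2*erfi(4*z/9)


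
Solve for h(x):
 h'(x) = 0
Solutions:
 h(x) = C1


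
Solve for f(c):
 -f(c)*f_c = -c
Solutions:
 f(c) = -sqrt(C1 + c^2)
 f(c) = sqrt(C1 + c^2)


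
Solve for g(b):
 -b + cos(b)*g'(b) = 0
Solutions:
 g(b) = C1 + Integral(b/cos(b), b)


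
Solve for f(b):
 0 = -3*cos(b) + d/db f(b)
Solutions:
 f(b) = C1 + 3*sin(b)


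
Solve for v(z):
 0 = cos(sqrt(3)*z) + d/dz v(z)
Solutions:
 v(z) = C1 - sqrt(3)*sin(sqrt(3)*z)/3


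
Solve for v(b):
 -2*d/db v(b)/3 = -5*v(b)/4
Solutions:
 v(b) = C1*exp(15*b/8)


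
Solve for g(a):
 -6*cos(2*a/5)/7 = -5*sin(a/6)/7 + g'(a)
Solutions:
 g(a) = C1 - 15*sin(2*a/5)/7 - 30*cos(a/6)/7


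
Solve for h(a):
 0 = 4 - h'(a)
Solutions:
 h(a) = C1 + 4*a


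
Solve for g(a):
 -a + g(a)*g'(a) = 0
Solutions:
 g(a) = -sqrt(C1 + a^2)
 g(a) = sqrt(C1 + a^2)


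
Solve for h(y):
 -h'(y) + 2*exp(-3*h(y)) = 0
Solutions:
 h(y) = log(C1 + 6*y)/3
 h(y) = log((-3^(1/3) - 3^(5/6)*I)*(C1 + 2*y)^(1/3)/2)
 h(y) = log((-3^(1/3) + 3^(5/6)*I)*(C1 + 2*y)^(1/3)/2)


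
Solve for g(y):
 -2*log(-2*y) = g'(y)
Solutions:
 g(y) = C1 - 2*y*log(-y) + 2*y*(1 - log(2))


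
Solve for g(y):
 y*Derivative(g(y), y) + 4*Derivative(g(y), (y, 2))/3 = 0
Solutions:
 g(y) = C1 + C2*erf(sqrt(6)*y/4)


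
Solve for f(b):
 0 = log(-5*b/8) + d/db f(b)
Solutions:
 f(b) = C1 - b*log(-b) + b*(-log(5) + 1 + 3*log(2))


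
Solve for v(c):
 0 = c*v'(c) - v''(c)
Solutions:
 v(c) = C1 + C2*erfi(sqrt(2)*c/2)


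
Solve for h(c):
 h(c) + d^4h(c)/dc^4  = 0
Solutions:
 h(c) = (C1*sin(sqrt(2)*c/2) + C2*cos(sqrt(2)*c/2))*exp(-sqrt(2)*c/2) + (C3*sin(sqrt(2)*c/2) + C4*cos(sqrt(2)*c/2))*exp(sqrt(2)*c/2)


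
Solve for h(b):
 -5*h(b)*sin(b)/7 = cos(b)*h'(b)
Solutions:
 h(b) = C1*cos(b)^(5/7)


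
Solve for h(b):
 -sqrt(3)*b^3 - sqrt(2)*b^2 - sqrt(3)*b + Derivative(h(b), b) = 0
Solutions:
 h(b) = C1 + sqrt(3)*b^4/4 + sqrt(2)*b^3/3 + sqrt(3)*b^2/2


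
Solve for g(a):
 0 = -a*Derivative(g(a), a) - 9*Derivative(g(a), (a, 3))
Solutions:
 g(a) = C1 + Integral(C2*airyai(-3^(1/3)*a/3) + C3*airybi(-3^(1/3)*a/3), a)


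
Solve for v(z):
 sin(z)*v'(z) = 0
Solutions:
 v(z) = C1


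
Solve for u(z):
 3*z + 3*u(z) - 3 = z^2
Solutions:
 u(z) = z^2/3 - z + 1


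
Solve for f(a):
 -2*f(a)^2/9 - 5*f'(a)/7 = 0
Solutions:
 f(a) = 45/(C1 + 14*a)


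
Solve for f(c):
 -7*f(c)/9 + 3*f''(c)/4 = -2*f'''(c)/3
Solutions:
 f(c) = C1*exp(-c*(27*3^(1/3)/(16*sqrt(2569) + 815)^(1/3) + 18 + 3^(2/3)*(16*sqrt(2569) + 815)^(1/3))/48)*sin(3^(1/6)*c*(-(16*sqrt(2569) + 815)^(1/3) + 9*3^(2/3)/(16*sqrt(2569) + 815)^(1/3))/16) + C2*exp(-c*(27*3^(1/3)/(16*sqrt(2569) + 815)^(1/3) + 18 + 3^(2/3)*(16*sqrt(2569) + 815)^(1/3))/48)*cos(3^(1/6)*c*(-(16*sqrt(2569) + 815)^(1/3) + 9*3^(2/3)/(16*sqrt(2569) + 815)^(1/3))/16) + C3*exp(c*(-9 + 27*3^(1/3)/(16*sqrt(2569) + 815)^(1/3) + 3^(2/3)*(16*sqrt(2569) + 815)^(1/3))/24)


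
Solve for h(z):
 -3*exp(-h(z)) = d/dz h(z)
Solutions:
 h(z) = log(C1 - 3*z)


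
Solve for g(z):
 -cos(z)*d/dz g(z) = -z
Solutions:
 g(z) = C1 + Integral(z/cos(z), z)


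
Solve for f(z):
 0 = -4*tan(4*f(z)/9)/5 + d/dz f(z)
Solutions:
 f(z) = -9*asin(C1*exp(16*z/45))/4 + 9*pi/4
 f(z) = 9*asin(C1*exp(16*z/45))/4


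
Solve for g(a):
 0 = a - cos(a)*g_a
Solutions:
 g(a) = C1 + Integral(a/cos(a), a)


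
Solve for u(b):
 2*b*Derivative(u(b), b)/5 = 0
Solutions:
 u(b) = C1


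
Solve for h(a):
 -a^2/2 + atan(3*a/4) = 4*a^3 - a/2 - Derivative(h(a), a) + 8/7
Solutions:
 h(a) = C1 + a^4 + a^3/6 - a^2/4 - a*atan(3*a/4) + 8*a/7 + 2*log(9*a^2 + 16)/3


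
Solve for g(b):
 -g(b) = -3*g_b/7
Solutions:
 g(b) = C1*exp(7*b/3)


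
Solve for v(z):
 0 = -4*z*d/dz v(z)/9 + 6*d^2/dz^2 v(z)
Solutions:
 v(z) = C1 + C2*erfi(sqrt(3)*z/9)


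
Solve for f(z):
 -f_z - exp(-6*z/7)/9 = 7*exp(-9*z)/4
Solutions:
 f(z) = C1 + 7*exp(-9*z)/36 + 7*exp(-6*z/7)/54


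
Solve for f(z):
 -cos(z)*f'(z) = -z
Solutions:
 f(z) = C1 + Integral(z/cos(z), z)


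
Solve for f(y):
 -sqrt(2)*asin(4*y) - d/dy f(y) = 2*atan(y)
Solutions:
 f(y) = C1 - 2*y*atan(y) - sqrt(2)*(y*asin(4*y) + sqrt(1 - 16*y^2)/4) + log(y^2 + 1)


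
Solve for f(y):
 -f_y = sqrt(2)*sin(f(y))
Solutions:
 f(y) = -acos((-C1 - exp(2*sqrt(2)*y))/(C1 - exp(2*sqrt(2)*y))) + 2*pi
 f(y) = acos((-C1 - exp(2*sqrt(2)*y))/(C1 - exp(2*sqrt(2)*y)))


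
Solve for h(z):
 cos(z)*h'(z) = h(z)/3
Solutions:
 h(z) = C1*(sin(z) + 1)^(1/6)/(sin(z) - 1)^(1/6)


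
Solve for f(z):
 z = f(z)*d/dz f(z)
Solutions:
 f(z) = -sqrt(C1 + z^2)
 f(z) = sqrt(C1 + z^2)


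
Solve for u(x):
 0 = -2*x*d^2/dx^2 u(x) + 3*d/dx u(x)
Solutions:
 u(x) = C1 + C2*x^(5/2)


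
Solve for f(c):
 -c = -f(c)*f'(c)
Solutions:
 f(c) = -sqrt(C1 + c^2)
 f(c) = sqrt(C1 + c^2)


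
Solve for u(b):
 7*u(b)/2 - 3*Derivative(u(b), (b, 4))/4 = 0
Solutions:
 u(b) = C1*exp(-14^(1/4)*3^(3/4)*b/3) + C2*exp(14^(1/4)*3^(3/4)*b/3) + C3*sin(14^(1/4)*3^(3/4)*b/3) + C4*cos(14^(1/4)*3^(3/4)*b/3)


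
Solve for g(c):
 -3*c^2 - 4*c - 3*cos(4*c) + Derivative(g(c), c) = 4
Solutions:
 g(c) = C1 + c^3 + 2*c^2 + 4*c + 3*sin(4*c)/4


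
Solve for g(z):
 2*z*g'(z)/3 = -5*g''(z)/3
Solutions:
 g(z) = C1 + C2*erf(sqrt(5)*z/5)


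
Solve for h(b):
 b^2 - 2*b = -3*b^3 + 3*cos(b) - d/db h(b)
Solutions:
 h(b) = C1 - 3*b^4/4 - b^3/3 + b^2 + 3*sin(b)


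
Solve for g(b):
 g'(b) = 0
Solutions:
 g(b) = C1


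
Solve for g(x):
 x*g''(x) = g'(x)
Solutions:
 g(x) = C1 + C2*x^2


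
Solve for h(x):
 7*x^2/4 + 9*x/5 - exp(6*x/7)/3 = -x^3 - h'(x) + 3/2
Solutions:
 h(x) = C1 - x^4/4 - 7*x^3/12 - 9*x^2/10 + 3*x/2 + 7*exp(6*x/7)/18


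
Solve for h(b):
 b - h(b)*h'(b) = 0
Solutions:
 h(b) = -sqrt(C1 + b^2)
 h(b) = sqrt(C1 + b^2)


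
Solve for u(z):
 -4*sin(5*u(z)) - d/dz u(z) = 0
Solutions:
 u(z) = -acos((-C1 - exp(40*z))/(C1 - exp(40*z)))/5 + 2*pi/5
 u(z) = acos((-C1 - exp(40*z))/(C1 - exp(40*z)))/5


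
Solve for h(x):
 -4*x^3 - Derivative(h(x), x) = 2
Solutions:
 h(x) = C1 - x^4 - 2*x


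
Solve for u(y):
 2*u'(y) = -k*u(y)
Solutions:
 u(y) = C1*exp(-k*y/2)


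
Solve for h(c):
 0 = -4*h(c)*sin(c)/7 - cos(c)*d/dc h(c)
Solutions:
 h(c) = C1*cos(c)^(4/7)


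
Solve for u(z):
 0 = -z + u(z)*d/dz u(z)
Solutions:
 u(z) = -sqrt(C1 + z^2)
 u(z) = sqrt(C1 + z^2)


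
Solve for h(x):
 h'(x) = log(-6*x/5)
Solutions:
 h(x) = C1 + x*log(-x) + x*(-log(5) - 1 + log(6))


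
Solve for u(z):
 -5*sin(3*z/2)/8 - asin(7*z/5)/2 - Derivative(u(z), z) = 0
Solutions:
 u(z) = C1 - z*asin(7*z/5)/2 - sqrt(25 - 49*z^2)/14 + 5*cos(3*z/2)/12


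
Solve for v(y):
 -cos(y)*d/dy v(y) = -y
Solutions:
 v(y) = C1 + Integral(y/cos(y), y)


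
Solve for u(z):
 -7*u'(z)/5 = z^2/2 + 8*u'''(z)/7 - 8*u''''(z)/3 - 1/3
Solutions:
 u(z) = C1 + C2*exp(z*(-10^(2/3)*(49*sqrt(22089) + 7283)^(1/3) - 40*10^(1/3)/(49*sqrt(22089) + 7283)^(1/3) + 40)/280)*sin(10^(1/3)*sqrt(3)*z*(-10^(1/3)*(49*sqrt(22089) + 7283)^(1/3) + 40/(49*sqrt(22089) + 7283)^(1/3))/280) + C3*exp(z*(-10^(2/3)*(49*sqrt(22089) + 7283)^(1/3) - 40*10^(1/3)/(49*sqrt(22089) + 7283)^(1/3) + 40)/280)*cos(10^(1/3)*sqrt(3)*z*(-10^(1/3)*(49*sqrt(22089) + 7283)^(1/3) + 40/(49*sqrt(22089) + 7283)^(1/3))/280) + C4*exp(z*(40*10^(1/3)/(49*sqrt(22089) + 7283)^(1/3) + 20 + 10^(2/3)*(49*sqrt(22089) + 7283)^(1/3))/140) - 5*z^3/42 + 845*z/1029


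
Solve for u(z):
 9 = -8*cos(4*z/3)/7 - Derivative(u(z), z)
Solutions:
 u(z) = C1 - 9*z - 6*sin(4*z/3)/7


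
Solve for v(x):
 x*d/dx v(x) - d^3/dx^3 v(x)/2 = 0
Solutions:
 v(x) = C1 + Integral(C2*airyai(2^(1/3)*x) + C3*airybi(2^(1/3)*x), x)


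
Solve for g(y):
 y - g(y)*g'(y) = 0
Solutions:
 g(y) = -sqrt(C1 + y^2)
 g(y) = sqrt(C1 + y^2)


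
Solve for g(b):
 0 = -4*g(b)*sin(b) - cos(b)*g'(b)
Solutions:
 g(b) = C1*cos(b)^4


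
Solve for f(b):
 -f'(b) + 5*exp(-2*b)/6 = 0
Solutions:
 f(b) = C1 - 5*exp(-2*b)/12


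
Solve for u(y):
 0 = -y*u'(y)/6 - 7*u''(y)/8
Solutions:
 u(y) = C1 + C2*erf(sqrt(42)*y/21)


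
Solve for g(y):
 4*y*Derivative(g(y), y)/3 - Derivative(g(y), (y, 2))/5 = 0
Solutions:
 g(y) = C1 + C2*erfi(sqrt(30)*y/3)


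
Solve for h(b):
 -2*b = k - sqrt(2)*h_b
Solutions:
 h(b) = C1 + sqrt(2)*b^2/2 + sqrt(2)*b*k/2


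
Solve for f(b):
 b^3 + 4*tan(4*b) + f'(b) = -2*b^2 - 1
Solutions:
 f(b) = C1 - b^4/4 - 2*b^3/3 - b + log(cos(4*b))


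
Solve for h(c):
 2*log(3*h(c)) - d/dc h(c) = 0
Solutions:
 -Integral(1/(log(_y) + log(3)), (_y, h(c)))/2 = C1 - c


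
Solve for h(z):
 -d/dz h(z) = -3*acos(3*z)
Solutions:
 h(z) = C1 + 3*z*acos(3*z) - sqrt(1 - 9*z^2)


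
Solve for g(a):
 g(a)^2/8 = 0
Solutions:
 g(a) = 0


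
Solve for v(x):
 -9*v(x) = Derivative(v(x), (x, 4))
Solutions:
 v(x) = (C1*sin(sqrt(6)*x/2) + C2*cos(sqrt(6)*x/2))*exp(-sqrt(6)*x/2) + (C3*sin(sqrt(6)*x/2) + C4*cos(sqrt(6)*x/2))*exp(sqrt(6)*x/2)


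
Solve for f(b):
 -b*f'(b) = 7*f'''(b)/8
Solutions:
 f(b) = C1 + Integral(C2*airyai(-2*7^(2/3)*b/7) + C3*airybi(-2*7^(2/3)*b/7), b)


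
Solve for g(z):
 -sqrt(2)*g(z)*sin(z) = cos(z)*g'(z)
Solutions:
 g(z) = C1*cos(z)^(sqrt(2))


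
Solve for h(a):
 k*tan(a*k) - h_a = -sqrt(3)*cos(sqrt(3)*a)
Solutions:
 h(a) = C1 + k*Piecewise((-log(cos(a*k))/k, Ne(k, 0)), (0, True)) + sin(sqrt(3)*a)


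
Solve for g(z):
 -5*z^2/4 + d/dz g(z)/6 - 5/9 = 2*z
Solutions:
 g(z) = C1 + 5*z^3/2 + 6*z^2 + 10*z/3


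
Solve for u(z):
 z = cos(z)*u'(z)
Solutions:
 u(z) = C1 + Integral(z/cos(z), z)


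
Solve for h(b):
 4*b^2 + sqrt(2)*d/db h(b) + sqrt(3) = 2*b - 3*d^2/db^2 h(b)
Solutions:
 h(b) = C1 + C2*exp(-sqrt(2)*b/3) - 2*sqrt(2)*b^3/3 + sqrt(2)*b^2/2 + 6*b^2 - 18*sqrt(2)*b - 3*b - sqrt(6)*b/2


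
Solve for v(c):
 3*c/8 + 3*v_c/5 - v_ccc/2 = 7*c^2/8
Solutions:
 v(c) = C1 + C2*exp(-sqrt(30)*c/5) + C3*exp(sqrt(30)*c/5) + 35*c^3/72 - 5*c^2/16 + 175*c/72


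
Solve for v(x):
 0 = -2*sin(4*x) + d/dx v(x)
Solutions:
 v(x) = C1 - cos(4*x)/2


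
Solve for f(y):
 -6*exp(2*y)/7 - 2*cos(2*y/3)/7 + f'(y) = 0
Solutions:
 f(y) = C1 + 3*exp(2*y)/7 + 3*sin(2*y/3)/7


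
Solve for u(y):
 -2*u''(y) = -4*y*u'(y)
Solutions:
 u(y) = C1 + C2*erfi(y)


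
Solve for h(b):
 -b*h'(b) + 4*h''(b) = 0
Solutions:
 h(b) = C1 + C2*erfi(sqrt(2)*b/4)


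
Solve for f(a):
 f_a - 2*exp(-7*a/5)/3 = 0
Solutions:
 f(a) = C1 - 10*exp(-7*a/5)/21


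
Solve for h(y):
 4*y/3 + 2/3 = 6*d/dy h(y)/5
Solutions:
 h(y) = C1 + 5*y^2/9 + 5*y/9


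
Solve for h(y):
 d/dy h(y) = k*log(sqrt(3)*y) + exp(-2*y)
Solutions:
 h(y) = C1 + k*y*log(y) + k*y*(-1 + log(3)/2) - exp(-2*y)/2


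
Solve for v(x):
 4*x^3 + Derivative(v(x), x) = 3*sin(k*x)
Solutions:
 v(x) = C1 - x^4 - 3*cos(k*x)/k


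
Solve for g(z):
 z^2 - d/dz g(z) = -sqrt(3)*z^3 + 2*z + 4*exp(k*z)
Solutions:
 g(z) = C1 + sqrt(3)*z^4/4 + z^3/3 - z^2 - 4*exp(k*z)/k


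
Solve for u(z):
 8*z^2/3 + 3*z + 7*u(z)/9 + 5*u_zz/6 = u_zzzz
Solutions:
 u(z) = C1*exp(-sqrt(3)*z*sqrt(5 + sqrt(137))/6) + C2*exp(sqrt(3)*z*sqrt(5 + sqrt(137))/6) + C3*sin(sqrt(3)*z*sqrt(-5 + sqrt(137))/6) + C4*cos(sqrt(3)*z*sqrt(-5 + sqrt(137))/6) - 24*z^2/7 - 27*z/7 + 360/49


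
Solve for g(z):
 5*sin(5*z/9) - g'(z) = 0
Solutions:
 g(z) = C1 - 9*cos(5*z/9)


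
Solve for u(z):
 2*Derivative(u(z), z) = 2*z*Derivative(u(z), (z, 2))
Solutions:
 u(z) = C1 + C2*z^2


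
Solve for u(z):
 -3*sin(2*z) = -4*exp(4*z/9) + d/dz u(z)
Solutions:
 u(z) = C1 + 9*exp(4*z/9) + 3*cos(2*z)/2


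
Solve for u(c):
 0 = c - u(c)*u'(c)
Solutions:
 u(c) = -sqrt(C1 + c^2)
 u(c) = sqrt(C1 + c^2)


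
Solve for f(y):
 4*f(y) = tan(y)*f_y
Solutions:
 f(y) = C1*sin(y)^4


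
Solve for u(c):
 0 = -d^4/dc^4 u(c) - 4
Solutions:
 u(c) = C1 + C2*c + C3*c^2 + C4*c^3 - c^4/6


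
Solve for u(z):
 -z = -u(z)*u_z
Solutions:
 u(z) = -sqrt(C1 + z^2)
 u(z) = sqrt(C1 + z^2)


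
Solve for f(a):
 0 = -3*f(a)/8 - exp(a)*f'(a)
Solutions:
 f(a) = C1*exp(3*exp(-a)/8)


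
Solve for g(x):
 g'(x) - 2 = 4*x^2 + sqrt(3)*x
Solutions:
 g(x) = C1 + 4*x^3/3 + sqrt(3)*x^2/2 + 2*x


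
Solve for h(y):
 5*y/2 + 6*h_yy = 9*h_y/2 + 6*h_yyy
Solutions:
 h(y) = C1 + 5*y^2/18 + 20*y/27 + (C2*sin(sqrt(2)*y/2) + C3*cos(sqrt(2)*y/2))*exp(y/2)


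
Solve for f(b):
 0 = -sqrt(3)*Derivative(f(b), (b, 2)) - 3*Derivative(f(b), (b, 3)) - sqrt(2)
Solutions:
 f(b) = C1 + C2*b + C3*exp(-sqrt(3)*b/3) - sqrt(6)*b^2/6


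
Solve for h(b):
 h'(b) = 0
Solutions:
 h(b) = C1


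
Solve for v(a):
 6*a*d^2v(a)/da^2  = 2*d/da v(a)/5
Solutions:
 v(a) = C1 + C2*a^(16/15)


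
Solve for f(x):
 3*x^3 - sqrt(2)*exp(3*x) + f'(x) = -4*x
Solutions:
 f(x) = C1 - 3*x^4/4 - 2*x^2 + sqrt(2)*exp(3*x)/3


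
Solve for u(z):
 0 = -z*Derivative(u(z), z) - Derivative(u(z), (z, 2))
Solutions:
 u(z) = C1 + C2*erf(sqrt(2)*z/2)


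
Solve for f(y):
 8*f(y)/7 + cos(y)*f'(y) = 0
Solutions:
 f(y) = C1*(sin(y) - 1)^(4/7)/(sin(y) + 1)^(4/7)


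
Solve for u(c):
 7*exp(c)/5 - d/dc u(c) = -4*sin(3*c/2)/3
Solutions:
 u(c) = C1 + 7*exp(c)/5 - 8*cos(3*c/2)/9


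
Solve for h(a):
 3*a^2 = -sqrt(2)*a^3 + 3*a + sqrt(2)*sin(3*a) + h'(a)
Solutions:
 h(a) = C1 + sqrt(2)*a^4/4 + a^3 - 3*a^2/2 + sqrt(2)*cos(3*a)/3


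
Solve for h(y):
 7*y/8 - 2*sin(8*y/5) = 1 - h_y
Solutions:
 h(y) = C1 - 7*y^2/16 + y - 5*cos(8*y/5)/4


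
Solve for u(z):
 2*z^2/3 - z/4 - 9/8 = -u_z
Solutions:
 u(z) = C1 - 2*z^3/9 + z^2/8 + 9*z/8


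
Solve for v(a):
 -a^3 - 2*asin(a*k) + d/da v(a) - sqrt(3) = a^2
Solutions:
 v(a) = C1 + a^4/4 + a^3/3 + sqrt(3)*a + 2*Piecewise((a*asin(a*k) + sqrt(-a^2*k^2 + 1)/k, Ne(k, 0)), (0, True))


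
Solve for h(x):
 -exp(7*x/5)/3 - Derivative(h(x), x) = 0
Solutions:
 h(x) = C1 - 5*exp(7*x/5)/21


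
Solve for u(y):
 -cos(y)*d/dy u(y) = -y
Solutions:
 u(y) = C1 + Integral(y/cos(y), y)


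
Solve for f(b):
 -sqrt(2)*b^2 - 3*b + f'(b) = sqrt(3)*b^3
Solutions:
 f(b) = C1 + sqrt(3)*b^4/4 + sqrt(2)*b^3/3 + 3*b^2/2


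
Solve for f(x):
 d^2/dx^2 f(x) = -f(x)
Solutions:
 f(x) = C1*sin(x) + C2*cos(x)


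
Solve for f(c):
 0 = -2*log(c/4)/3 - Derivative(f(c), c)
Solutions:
 f(c) = C1 - 2*c*log(c)/3 + 2*c/3 + 4*c*log(2)/3


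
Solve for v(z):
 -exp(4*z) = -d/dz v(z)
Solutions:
 v(z) = C1 + exp(4*z)/4


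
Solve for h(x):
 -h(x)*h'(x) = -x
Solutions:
 h(x) = -sqrt(C1 + x^2)
 h(x) = sqrt(C1 + x^2)
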